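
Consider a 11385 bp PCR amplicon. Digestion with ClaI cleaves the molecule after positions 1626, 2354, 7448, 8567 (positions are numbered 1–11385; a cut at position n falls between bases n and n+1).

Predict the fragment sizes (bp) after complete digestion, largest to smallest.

Linear molecule, 4 cuts → 5 fragments:
  1626 − 0 = 1626 bp
  2354 − 1626 = 728 bp
  7448 − 2354 = 5094 bp
  8567 − 7448 = 1119 bp
  11385 − 8567 = 2818 bp
Sorted largest to smallest: 5094, 2818, 1626, 1119, 728 bp.

5094, 2818, 1626, 1119, 728 bp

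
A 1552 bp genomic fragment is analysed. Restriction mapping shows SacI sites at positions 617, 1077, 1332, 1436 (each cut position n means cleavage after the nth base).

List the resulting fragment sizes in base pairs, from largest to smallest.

Linear molecule, 4 cuts → 5 fragments:
  617 − 0 = 617 bp
  1077 − 617 = 460 bp
  1332 − 1077 = 255 bp
  1436 − 1332 = 104 bp
  1552 − 1436 = 116 bp
Sorted largest to smallest: 617, 460, 255, 116, 104 bp.

617, 460, 255, 116, 104 bp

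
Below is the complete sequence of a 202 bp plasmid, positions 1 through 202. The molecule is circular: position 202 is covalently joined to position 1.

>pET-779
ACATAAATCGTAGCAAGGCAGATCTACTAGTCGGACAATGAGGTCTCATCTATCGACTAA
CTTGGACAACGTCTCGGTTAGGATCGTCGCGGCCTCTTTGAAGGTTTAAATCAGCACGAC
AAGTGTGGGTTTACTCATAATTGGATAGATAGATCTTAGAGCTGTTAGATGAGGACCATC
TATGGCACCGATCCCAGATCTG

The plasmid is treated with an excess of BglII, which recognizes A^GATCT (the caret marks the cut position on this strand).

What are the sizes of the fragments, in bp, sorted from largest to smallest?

131, 45, 26 bp

BglII sites (AGATCT) start at positions 20, 151, 196.
BglII cuts after the first base of each site, so after positions 20, 151, 196.
Circular molecule, 3 cuts → 3 fragments:
  21–151 → 131 bp
  152–196 → 45 bp
  197–202 then 1–20 → 6 + 20 = 26 bp
Sorted largest to smallest: 131, 45, 26 bp.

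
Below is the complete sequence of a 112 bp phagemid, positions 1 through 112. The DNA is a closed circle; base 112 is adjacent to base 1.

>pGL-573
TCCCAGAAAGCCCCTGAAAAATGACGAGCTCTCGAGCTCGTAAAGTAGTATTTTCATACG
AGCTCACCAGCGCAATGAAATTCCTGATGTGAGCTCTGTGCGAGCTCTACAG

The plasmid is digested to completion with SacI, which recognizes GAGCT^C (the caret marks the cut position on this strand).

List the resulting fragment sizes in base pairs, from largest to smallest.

SacI sites (GAGCTC) start at positions 26, 34, 60, 91, 102.
SacI cuts after base 5 of each site (before the last base), so after positions 30, 38, 64, 95, 106.
Circular molecule, 5 cuts → 5 fragments:
  31–38 → 8 bp
  39–64 → 26 bp
  65–95 → 31 bp
  96–106 → 11 bp
  107–112 then 1–30 → 6 + 30 = 36 bp
Sorted largest to smallest: 36, 31, 26, 11, 8 bp.

36, 31, 26, 11, 8 bp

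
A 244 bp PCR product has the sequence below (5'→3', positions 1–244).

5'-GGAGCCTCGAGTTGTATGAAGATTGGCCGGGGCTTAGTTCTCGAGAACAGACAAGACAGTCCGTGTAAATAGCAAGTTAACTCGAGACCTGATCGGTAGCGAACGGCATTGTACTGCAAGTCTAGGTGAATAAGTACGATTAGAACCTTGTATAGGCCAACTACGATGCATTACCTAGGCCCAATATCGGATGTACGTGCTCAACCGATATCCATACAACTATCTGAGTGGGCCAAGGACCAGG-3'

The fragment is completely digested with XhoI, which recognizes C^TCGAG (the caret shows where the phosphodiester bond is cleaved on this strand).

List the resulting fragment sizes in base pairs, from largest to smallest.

163, 41, 34, 6 bp

XhoI sites (CTCGAG) start at positions 6, 40, 81.
XhoI cuts after the first base of each site, so after positions 6, 40, 81.
Linear molecule, 3 cuts → 4 fragments:
  1–6 → 6 bp
  7–40 → 34 bp
  41–81 → 41 bp
  82–244 → 163 bp
Sorted largest to smallest: 163, 41, 34, 6 bp.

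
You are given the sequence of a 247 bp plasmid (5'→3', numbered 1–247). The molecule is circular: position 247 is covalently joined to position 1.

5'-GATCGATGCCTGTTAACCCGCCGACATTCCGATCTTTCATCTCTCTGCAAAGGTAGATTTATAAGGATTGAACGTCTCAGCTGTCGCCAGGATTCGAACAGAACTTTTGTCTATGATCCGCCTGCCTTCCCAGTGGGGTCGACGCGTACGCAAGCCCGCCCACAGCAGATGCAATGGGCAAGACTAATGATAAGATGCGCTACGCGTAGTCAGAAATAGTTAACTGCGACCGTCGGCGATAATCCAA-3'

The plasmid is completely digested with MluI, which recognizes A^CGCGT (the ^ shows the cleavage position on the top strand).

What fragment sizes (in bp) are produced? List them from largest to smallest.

MluI sites (ACGCGT) start at positions 142, 202.
MluI cuts after the first base of each site, so after positions 142, 202.
Circular molecule, 2 cuts → 2 fragments:
  143–202 → 60 bp
  203–247 then 1–142 → 45 + 142 = 187 bp
Sorted largest to smallest: 187, 60 bp.

187, 60 bp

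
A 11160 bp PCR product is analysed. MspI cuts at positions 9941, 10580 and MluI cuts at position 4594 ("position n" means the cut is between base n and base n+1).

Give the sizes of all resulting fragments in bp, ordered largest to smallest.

Combined cut positions (sorted): 4594, 9941, 10580.
Linear molecule, 3 cuts → 4 fragments:
  4594 − 0 = 4594 bp
  9941 − 4594 = 5347 bp
  10580 − 9941 = 639 bp
  11160 − 10580 = 580 bp
Sorted largest to smallest: 5347, 4594, 639, 580 bp.

5347, 4594, 639, 580 bp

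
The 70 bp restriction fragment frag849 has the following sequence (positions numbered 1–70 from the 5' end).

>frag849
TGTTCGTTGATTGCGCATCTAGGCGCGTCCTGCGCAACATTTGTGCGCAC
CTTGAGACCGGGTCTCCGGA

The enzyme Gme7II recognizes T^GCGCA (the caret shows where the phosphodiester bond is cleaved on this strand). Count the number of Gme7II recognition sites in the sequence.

TGCGCA occurs starting at positions 12, 31, 44.
Gme7II cuts at 3 sites.

3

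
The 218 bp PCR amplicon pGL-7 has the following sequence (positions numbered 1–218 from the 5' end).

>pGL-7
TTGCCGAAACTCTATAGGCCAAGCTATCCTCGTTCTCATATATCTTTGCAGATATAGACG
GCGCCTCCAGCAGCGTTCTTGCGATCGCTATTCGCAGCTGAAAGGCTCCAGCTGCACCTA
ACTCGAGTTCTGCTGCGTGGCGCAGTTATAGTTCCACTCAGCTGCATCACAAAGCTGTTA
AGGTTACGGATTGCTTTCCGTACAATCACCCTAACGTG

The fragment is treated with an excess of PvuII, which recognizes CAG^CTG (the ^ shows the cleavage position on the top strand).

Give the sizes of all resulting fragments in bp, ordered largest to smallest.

PvuII sites (CAGCTG) start at positions 95, 109, 159.
PvuII cuts after base 3 of each site, so after positions 97, 111, 161.
Linear molecule, 3 cuts → 4 fragments:
  1–97 → 97 bp
  98–111 → 14 bp
  112–161 → 50 bp
  162–218 → 57 bp
Sorted largest to smallest: 97, 57, 50, 14 bp.

97, 57, 50, 14 bp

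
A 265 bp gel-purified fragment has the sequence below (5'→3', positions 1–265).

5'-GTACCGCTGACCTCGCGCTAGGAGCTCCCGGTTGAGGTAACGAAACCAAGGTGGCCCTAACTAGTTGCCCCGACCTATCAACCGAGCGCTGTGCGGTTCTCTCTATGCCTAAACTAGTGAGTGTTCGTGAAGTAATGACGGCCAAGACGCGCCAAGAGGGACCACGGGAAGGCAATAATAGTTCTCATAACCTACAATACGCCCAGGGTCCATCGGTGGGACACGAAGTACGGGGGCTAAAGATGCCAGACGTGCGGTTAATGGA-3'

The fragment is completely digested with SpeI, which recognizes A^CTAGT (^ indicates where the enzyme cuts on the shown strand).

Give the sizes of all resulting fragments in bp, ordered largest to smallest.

SpeI sites (ACTAGT) start at positions 60, 113.
SpeI cuts after the first base of each site, so after positions 60, 113.
Linear molecule, 2 cuts → 3 fragments:
  1–60 → 60 bp
  61–113 → 53 bp
  114–265 → 152 bp
Sorted largest to smallest: 152, 60, 53 bp.

152, 60, 53 bp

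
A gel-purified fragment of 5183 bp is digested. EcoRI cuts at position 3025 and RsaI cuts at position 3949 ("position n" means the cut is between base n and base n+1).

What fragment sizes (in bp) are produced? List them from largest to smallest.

Combined cut positions (sorted): 3025, 3949.
Linear molecule, 2 cuts → 3 fragments:
  3025 − 0 = 3025 bp
  3949 − 3025 = 924 bp
  5183 − 3949 = 1234 bp
Sorted largest to smallest: 3025, 1234, 924 bp.

3025, 1234, 924 bp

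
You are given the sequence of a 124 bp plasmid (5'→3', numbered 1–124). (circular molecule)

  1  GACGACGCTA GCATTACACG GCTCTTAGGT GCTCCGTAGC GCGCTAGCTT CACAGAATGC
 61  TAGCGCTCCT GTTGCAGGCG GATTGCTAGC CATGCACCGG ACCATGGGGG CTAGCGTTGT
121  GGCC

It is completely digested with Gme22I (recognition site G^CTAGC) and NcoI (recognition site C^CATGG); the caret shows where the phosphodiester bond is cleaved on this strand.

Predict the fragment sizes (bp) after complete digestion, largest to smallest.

Gme22I sites (GCTAGC) start at positions 7, 43, 59, 85, 110.
Gme22I cuts after the first base of each site, so after positions 7, 43, 59, 85, 110.
The NcoI site (CCATGG) starts at position 102.
NcoI cuts after the first base of each site, so after position 102.
Combined cut positions: 7, 43, 59, 85, 102, 110.
Circular molecule, 6 cuts → 6 fragments:
  8–43 → 36 bp
  44–59 → 16 bp
  60–85 → 26 bp
  86–102 → 17 bp
  103–110 → 8 bp
  111–124 then 1–7 → 14 + 7 = 21 bp
Sorted largest to smallest: 36, 26, 21, 17, 16, 8 bp.

36, 26, 21, 17, 16, 8 bp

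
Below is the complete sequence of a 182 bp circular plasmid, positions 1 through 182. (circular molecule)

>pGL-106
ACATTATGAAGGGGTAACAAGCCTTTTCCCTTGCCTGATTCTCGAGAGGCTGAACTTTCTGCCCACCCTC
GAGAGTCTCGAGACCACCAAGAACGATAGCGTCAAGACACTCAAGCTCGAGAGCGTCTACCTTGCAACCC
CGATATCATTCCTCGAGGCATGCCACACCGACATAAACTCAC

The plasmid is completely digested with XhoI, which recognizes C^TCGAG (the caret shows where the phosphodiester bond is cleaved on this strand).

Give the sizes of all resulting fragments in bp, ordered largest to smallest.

XhoI sites (CTCGAG) start at positions 41, 68, 77, 116, 152.
XhoI cuts after the first base of each site, so after positions 41, 68, 77, 116, 152.
Circular molecule, 5 cuts → 5 fragments:
  42–68 → 27 bp
  69–77 → 9 bp
  78–116 → 39 bp
  117–152 → 36 bp
  153–182 then 1–41 → 30 + 41 = 71 bp
Sorted largest to smallest: 71, 39, 36, 27, 9 bp.

71, 39, 36, 27, 9 bp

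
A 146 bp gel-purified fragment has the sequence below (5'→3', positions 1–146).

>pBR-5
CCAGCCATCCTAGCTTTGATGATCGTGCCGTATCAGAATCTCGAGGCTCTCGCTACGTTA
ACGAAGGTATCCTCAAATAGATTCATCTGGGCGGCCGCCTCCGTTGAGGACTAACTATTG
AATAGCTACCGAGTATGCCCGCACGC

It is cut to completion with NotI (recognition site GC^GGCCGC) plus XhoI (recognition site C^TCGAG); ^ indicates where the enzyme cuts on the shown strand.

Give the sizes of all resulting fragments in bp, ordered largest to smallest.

54, 52, 40 bp

The NotI site (GCGGCCGC) starts at position 91.
NotI cuts after base 2 of each site, so after position 92.
The XhoI site (CTCGAG) starts at position 40.
XhoI cuts after the first base of each site, so after position 40.
Combined cut positions: 40, 92.
Linear molecule, 2 cuts → 3 fragments:
  1–40 → 40 bp
  41–92 → 52 bp
  93–146 → 54 bp
Sorted largest to smallest: 54, 52, 40 bp.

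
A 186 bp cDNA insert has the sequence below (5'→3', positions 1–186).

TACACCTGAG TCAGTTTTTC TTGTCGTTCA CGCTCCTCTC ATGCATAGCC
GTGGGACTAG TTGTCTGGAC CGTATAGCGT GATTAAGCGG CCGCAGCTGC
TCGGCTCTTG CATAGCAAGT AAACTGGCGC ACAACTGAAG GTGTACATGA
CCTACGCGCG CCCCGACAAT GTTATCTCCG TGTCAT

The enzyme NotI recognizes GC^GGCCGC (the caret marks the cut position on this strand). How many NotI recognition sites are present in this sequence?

1

GCGGCCGC occurs starting at position 87.
NotI cuts at 1 site.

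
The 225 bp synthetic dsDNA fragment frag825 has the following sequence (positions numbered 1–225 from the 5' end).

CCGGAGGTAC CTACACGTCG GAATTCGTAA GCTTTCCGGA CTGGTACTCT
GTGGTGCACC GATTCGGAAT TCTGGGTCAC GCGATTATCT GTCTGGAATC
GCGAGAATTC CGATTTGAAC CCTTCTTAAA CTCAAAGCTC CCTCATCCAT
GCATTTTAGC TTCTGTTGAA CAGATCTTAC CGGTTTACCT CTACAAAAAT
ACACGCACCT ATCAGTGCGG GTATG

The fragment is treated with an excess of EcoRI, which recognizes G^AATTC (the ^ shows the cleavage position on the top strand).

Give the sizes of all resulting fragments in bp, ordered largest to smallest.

EcoRI sites (GAATTC) start at positions 21, 67, 105.
EcoRI cuts after the first base of each site, so after positions 21, 67, 105.
Linear molecule, 3 cuts → 4 fragments:
  1–21 → 21 bp
  22–67 → 46 bp
  68–105 → 38 bp
  106–225 → 120 bp
Sorted largest to smallest: 120, 46, 38, 21 bp.

120, 46, 38, 21 bp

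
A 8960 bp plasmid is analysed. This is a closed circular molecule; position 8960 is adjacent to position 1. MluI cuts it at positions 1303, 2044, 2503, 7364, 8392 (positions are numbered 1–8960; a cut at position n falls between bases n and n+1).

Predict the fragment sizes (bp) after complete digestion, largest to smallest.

Circular molecule, 5 cuts → 5 fragments:
  2044 − 1303 = 741 bp
  2503 − 2044 = 459 bp
  7364 − 2503 = 4861 bp
  8392 − 7364 = 1028 bp
  wrap: 8960 − 8392 + 1303 = 1871 bp
Sorted largest to smallest: 4861, 1871, 1028, 741, 459 bp.

4861, 1871, 1028, 741, 459 bp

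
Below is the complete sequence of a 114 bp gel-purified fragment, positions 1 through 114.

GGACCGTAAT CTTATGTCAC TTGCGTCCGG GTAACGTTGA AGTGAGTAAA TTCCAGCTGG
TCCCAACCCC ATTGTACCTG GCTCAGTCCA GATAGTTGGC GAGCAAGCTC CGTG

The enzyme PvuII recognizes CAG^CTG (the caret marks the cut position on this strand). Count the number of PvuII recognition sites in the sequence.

CAGCTG occurs starting at position 54.
PvuII cuts at 1 site.

1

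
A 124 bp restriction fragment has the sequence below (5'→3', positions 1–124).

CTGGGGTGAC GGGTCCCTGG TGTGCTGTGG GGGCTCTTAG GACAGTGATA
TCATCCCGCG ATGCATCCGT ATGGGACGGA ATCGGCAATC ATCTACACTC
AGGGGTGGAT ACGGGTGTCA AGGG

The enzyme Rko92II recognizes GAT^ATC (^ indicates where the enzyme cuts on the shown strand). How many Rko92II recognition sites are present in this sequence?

1

GATATC occurs starting at position 47.
Rko92II cuts at 1 site.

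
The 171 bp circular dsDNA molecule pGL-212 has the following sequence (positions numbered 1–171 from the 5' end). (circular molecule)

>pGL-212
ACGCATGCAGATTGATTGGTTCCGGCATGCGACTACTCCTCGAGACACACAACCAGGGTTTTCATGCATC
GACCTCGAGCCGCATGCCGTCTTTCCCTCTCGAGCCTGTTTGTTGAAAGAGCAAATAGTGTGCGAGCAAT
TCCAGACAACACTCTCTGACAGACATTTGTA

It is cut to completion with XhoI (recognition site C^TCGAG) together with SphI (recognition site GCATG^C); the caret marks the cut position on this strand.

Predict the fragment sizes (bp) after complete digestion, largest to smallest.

79, 35, 22, 13, 12, 10 bp

XhoI sites (CTCGAG) start at positions 39, 74, 99.
XhoI cuts after the first base of each site, so after positions 39, 74, 99.
SphI sites (GCATGC) start at positions 3, 25, 82.
SphI cuts after base 5 of each site (before the last base), so after positions 7, 29, 86.
Combined cut positions: 7, 29, 39, 74, 86, 99.
Circular molecule, 6 cuts → 6 fragments:
  8–29 → 22 bp
  30–39 → 10 bp
  40–74 → 35 bp
  75–86 → 12 bp
  87–99 → 13 bp
  100–171 then 1–7 → 72 + 7 = 79 bp
Sorted largest to smallest: 79, 35, 22, 13, 12, 10 bp.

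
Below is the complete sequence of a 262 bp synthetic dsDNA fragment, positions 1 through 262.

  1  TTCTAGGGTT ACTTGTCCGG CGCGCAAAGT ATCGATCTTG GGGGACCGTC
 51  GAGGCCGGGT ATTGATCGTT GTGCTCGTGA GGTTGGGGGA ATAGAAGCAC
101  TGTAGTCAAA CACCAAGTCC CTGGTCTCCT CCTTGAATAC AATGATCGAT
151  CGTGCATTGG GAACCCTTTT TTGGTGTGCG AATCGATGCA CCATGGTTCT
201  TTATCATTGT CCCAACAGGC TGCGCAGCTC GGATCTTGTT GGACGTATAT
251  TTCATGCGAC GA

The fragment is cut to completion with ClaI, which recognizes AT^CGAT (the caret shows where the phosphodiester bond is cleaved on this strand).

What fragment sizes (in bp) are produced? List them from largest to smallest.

ClaI sites (ATCGAT) start at positions 31, 145, 182.
ClaI cuts after base 2 of each site, so after positions 32, 146, 183.
Linear molecule, 3 cuts → 4 fragments:
  1–32 → 32 bp
  33–146 → 114 bp
  147–183 → 37 bp
  184–262 → 79 bp
Sorted largest to smallest: 114, 79, 37, 32 bp.

114, 79, 37, 32 bp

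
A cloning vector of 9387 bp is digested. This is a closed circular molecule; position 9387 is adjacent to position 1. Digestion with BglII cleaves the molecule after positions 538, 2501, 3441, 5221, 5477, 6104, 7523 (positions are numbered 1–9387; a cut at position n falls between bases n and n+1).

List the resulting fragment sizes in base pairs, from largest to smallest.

Circular molecule, 7 cuts → 7 fragments:
  2501 − 538 = 1963 bp
  3441 − 2501 = 940 bp
  5221 − 3441 = 1780 bp
  5477 − 5221 = 256 bp
  6104 − 5477 = 627 bp
  7523 − 6104 = 1419 bp
  wrap: 9387 − 7523 + 538 = 2402 bp
Sorted largest to smallest: 2402, 1963, 1780, 1419, 940, 627, 256 bp.

2402, 1963, 1780, 1419, 940, 627, 256 bp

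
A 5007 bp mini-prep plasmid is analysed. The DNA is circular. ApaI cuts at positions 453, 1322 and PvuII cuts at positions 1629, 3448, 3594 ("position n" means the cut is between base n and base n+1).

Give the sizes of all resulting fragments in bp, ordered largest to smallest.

1866, 1819, 869, 307, 146 bp

Combined cut positions (sorted): 453, 1322, 1629, 3448, 3594.
Circular molecule, 5 cuts → 5 fragments:
  1322 − 453 = 869 bp
  1629 − 1322 = 307 bp
  3448 − 1629 = 1819 bp
  3594 − 3448 = 146 bp
  wrap: 5007 − 3594 + 453 = 1866 bp
Sorted largest to smallest: 1866, 1819, 869, 307, 146 bp.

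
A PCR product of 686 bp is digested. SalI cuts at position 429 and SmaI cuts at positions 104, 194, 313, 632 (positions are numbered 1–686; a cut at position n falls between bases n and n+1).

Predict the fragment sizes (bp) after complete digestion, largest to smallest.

203, 119, 116, 104, 90, 54 bp

Combined cut positions (sorted): 104, 194, 313, 429, 632.
Linear molecule, 5 cuts → 6 fragments:
  104 − 0 = 104 bp
  194 − 104 = 90 bp
  313 − 194 = 119 bp
  429 − 313 = 116 bp
  632 − 429 = 203 bp
  686 − 632 = 54 bp
Sorted largest to smallest: 203, 119, 116, 104, 90, 54 bp.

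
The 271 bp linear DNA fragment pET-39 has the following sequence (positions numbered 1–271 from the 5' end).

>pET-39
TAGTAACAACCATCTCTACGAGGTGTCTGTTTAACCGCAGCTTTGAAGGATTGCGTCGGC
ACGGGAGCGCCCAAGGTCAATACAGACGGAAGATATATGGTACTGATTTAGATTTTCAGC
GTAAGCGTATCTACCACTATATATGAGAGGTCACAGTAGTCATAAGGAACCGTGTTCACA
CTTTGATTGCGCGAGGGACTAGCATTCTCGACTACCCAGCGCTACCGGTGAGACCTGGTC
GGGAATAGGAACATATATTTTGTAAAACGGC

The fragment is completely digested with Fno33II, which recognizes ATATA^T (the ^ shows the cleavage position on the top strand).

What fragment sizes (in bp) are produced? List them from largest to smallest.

114, 97, 46, 14 bp

Fno33II sites (ATATAT) start at positions 93, 139, 253.
Fno33II cuts after base 5 of each site (before the last base), so after positions 97, 143, 257.
Linear molecule, 3 cuts → 4 fragments:
  1–97 → 97 bp
  98–143 → 46 bp
  144–257 → 114 bp
  258–271 → 14 bp
Sorted largest to smallest: 114, 97, 46, 14 bp.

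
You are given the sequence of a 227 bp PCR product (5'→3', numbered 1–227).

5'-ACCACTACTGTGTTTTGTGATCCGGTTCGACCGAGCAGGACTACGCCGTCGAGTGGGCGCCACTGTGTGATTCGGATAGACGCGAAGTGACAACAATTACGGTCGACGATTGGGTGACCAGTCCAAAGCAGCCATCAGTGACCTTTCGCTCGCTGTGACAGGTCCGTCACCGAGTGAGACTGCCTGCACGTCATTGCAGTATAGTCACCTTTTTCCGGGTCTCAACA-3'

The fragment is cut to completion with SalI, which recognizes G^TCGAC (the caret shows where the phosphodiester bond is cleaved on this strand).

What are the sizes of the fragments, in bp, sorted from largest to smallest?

125, 102 bp

The SalI site (GTCGAC) starts at position 102.
SalI cuts after the first base of each site, so after position 102.
Linear molecule, 1 cut → 2 fragments:
  1–102 → 102 bp
  103–227 → 125 bp
Sorted largest to smallest: 125, 102 bp.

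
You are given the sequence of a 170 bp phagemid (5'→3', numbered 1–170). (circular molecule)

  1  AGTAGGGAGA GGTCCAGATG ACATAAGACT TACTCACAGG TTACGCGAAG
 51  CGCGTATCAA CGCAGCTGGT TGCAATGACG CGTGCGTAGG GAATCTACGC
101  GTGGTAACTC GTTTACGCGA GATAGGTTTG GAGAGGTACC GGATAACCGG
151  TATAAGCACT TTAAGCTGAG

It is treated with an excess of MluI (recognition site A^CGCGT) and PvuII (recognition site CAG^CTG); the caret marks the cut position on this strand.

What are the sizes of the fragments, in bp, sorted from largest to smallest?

MluI sites (ACGCGT) start at positions 78, 97.
MluI cuts after the first base of each site, so after positions 78, 97.
The PvuII site (CAGCTG) starts at position 63.
PvuII cuts after base 3 of each site, so after position 65.
Combined cut positions: 65, 78, 97.
Circular molecule, 3 cuts → 3 fragments:
  66–78 → 13 bp
  79–97 → 19 bp
  98–170 then 1–65 → 73 + 65 = 138 bp
Sorted largest to smallest: 138, 19, 13 bp.

138, 19, 13 bp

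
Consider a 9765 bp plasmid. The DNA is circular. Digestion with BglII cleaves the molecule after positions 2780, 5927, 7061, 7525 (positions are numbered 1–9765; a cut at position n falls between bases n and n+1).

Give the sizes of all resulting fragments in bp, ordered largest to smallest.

5020, 3147, 1134, 464 bp

Circular molecule, 4 cuts → 4 fragments:
  5927 − 2780 = 3147 bp
  7061 − 5927 = 1134 bp
  7525 − 7061 = 464 bp
  wrap: 9765 − 7525 + 2780 = 5020 bp
Sorted largest to smallest: 5020, 3147, 1134, 464 bp.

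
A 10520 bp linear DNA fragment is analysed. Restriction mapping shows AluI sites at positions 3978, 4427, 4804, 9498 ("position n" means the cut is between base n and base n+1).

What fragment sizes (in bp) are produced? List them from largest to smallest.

4694, 3978, 1022, 449, 377 bp

Linear molecule, 4 cuts → 5 fragments:
  3978 − 0 = 3978 bp
  4427 − 3978 = 449 bp
  4804 − 4427 = 377 bp
  9498 − 4804 = 4694 bp
  10520 − 9498 = 1022 bp
Sorted largest to smallest: 4694, 3978, 1022, 449, 377 bp.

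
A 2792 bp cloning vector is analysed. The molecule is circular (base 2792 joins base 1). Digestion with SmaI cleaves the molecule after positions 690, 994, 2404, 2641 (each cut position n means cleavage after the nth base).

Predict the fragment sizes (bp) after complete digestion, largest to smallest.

Circular molecule, 4 cuts → 4 fragments:
  994 − 690 = 304 bp
  2404 − 994 = 1410 bp
  2641 − 2404 = 237 bp
  wrap: 2792 − 2641 + 690 = 841 bp
Sorted largest to smallest: 1410, 841, 304, 237 bp.

1410, 841, 304, 237 bp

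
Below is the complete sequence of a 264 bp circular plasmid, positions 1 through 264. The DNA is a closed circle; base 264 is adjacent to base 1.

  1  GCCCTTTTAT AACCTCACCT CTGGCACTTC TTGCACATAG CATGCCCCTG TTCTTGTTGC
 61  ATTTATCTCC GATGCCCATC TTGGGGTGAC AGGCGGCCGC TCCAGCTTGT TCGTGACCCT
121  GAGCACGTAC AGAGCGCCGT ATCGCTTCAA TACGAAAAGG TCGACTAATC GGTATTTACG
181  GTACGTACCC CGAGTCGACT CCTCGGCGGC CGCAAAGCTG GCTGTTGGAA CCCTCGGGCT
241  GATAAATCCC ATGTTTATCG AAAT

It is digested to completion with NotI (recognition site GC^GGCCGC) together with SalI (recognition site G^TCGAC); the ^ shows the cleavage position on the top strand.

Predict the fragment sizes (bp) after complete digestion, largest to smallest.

151, 66, 34, 13 bp

NotI sites (GCGGCCGC) start at positions 93, 206.
NotI cuts after base 2 of each site, so after positions 94, 207.
SalI sites (GTCGAC) start at positions 160, 194.
SalI cuts after the first base of each site, so after positions 160, 194.
Combined cut positions: 94, 160, 194, 207.
Circular molecule, 4 cuts → 4 fragments:
  95–160 → 66 bp
  161–194 → 34 bp
  195–207 → 13 bp
  208–264 then 1–94 → 57 + 94 = 151 bp
Sorted largest to smallest: 151, 66, 34, 13 bp.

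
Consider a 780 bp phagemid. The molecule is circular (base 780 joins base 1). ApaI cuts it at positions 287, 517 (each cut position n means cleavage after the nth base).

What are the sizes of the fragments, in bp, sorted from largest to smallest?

550, 230 bp

Circular molecule, 2 cuts → 2 fragments:
  517 − 287 = 230 bp
  wrap: 780 − 517 + 287 = 550 bp
Sorted largest to smallest: 550, 230 bp.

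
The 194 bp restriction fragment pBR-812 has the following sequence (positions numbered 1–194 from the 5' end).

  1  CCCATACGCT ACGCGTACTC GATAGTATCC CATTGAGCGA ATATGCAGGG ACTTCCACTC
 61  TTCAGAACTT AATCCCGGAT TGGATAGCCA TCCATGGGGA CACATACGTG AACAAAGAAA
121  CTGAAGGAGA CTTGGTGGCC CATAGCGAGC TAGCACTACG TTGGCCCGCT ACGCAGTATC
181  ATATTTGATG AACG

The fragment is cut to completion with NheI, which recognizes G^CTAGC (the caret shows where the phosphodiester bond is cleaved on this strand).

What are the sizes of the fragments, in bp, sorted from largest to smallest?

The NheI site (GCTAGC) starts at position 149.
NheI cuts after the first base of each site, so after position 149.
Linear molecule, 1 cut → 2 fragments:
  1–149 → 149 bp
  150–194 → 45 bp
Sorted largest to smallest: 149, 45 bp.

149, 45 bp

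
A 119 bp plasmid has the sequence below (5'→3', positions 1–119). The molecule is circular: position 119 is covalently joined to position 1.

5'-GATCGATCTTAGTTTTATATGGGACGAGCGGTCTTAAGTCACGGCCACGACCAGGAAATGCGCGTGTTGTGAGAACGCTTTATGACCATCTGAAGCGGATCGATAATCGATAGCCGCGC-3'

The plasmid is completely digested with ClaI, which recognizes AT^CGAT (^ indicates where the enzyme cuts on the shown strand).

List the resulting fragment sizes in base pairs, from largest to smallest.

ClaI sites (ATCGAT) start at positions 2, 99, 106.
ClaI cuts after base 2 of each site, so after positions 3, 100, 107.
Circular molecule, 3 cuts → 3 fragments:
  4–100 → 97 bp
  101–107 → 7 bp
  108–119 then 1–3 → 12 + 3 = 15 bp
Sorted largest to smallest: 97, 15, 7 bp.

97, 15, 7 bp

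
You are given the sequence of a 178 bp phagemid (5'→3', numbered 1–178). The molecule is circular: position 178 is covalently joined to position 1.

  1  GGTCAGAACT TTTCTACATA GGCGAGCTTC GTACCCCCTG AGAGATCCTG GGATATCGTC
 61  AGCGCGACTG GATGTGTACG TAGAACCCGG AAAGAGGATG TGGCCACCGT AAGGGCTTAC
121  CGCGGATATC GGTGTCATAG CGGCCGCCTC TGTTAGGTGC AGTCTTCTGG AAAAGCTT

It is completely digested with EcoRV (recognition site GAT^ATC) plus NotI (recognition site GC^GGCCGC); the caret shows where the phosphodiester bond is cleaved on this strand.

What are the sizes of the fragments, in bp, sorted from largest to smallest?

91, 73, 14 bp

EcoRV sites (GATATC) start at positions 52, 125.
EcoRV cuts after base 3 of each site, so after positions 54, 127.
The NotI site (GCGGCCGC) starts at position 140.
NotI cuts after base 2 of each site, so after position 141.
Combined cut positions: 54, 127, 141.
Circular molecule, 3 cuts → 3 fragments:
  55–127 → 73 bp
  128–141 → 14 bp
  142–178 then 1–54 → 37 + 54 = 91 bp
Sorted largest to smallest: 91, 73, 14 bp.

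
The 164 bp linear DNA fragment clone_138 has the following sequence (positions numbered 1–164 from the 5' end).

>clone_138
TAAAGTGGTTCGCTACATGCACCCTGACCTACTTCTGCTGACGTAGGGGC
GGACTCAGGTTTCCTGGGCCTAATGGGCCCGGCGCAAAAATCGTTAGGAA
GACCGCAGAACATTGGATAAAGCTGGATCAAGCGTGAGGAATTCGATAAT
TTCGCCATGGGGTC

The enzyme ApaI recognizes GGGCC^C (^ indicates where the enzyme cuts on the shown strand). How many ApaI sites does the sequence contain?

GGGCCC occurs starting at position 75.
ApaI cuts at 1 site.

1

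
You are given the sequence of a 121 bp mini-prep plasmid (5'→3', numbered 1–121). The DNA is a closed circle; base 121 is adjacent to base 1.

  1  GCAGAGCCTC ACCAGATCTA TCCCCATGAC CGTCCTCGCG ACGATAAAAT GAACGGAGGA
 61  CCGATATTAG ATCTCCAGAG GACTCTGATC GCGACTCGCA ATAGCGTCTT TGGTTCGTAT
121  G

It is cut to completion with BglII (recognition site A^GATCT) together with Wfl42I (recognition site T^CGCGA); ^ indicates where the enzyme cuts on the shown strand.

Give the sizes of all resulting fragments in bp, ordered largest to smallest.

BglII sites (AGATCT) start at positions 14, 69.
BglII cuts after the first base of each site, so after positions 14, 69.
Wfl42I sites (TCGCGA) start at positions 36, 89.
Wfl42I cuts after the first base of each site, so after positions 36, 89.
Combined cut positions: 14, 36, 69, 89.
Circular molecule, 4 cuts → 4 fragments:
  15–36 → 22 bp
  37–69 → 33 bp
  70–89 → 20 bp
  90–121 then 1–14 → 32 + 14 = 46 bp
Sorted largest to smallest: 46, 33, 22, 20 bp.

46, 33, 22, 20 bp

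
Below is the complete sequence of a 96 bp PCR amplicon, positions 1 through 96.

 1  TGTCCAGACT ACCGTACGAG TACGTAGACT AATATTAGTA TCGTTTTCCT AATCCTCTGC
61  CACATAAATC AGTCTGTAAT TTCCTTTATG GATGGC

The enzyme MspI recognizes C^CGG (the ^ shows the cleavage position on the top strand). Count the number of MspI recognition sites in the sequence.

No occurrence of CCGG is present in the sequence.
MspI does not cut: 0 sites.

0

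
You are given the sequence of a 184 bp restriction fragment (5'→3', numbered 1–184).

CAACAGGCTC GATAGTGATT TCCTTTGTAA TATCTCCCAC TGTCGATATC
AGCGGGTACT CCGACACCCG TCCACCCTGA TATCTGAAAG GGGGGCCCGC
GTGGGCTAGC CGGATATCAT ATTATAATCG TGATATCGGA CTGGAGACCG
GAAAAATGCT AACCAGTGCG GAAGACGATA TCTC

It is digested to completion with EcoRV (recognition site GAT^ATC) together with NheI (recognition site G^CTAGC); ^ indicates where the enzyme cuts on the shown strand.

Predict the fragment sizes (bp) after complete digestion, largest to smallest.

EcoRV sites (GATATC) start at positions 45, 79, 113, 132, 177.
EcoRV cuts after base 3 of each site, so after positions 47, 81, 115, 134, 179.
The NheI site (GCTAGC) starts at position 105.
NheI cuts after the first base of each site, so after position 105.
Combined cut positions: 47, 81, 105, 115, 134, 179.
Linear molecule, 6 cuts → 7 fragments:
  1–47 → 47 bp
  48–81 → 34 bp
  82–105 → 24 bp
  106–115 → 10 bp
  116–134 → 19 bp
  135–179 → 45 bp
  180–184 → 5 bp
Sorted largest to smallest: 47, 45, 34, 24, 19, 10, 5 bp.

47, 45, 34, 24, 19, 10, 5 bp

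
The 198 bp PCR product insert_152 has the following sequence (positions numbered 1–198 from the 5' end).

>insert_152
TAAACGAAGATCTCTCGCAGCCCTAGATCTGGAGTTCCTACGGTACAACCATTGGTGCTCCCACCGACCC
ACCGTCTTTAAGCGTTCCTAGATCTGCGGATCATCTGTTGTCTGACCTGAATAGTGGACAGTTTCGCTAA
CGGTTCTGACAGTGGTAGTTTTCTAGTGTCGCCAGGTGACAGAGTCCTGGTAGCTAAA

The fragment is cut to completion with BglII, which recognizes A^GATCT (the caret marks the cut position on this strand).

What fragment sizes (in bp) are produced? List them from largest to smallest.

BglII sites (AGATCT) start at positions 8, 25, 90.
BglII cuts after the first base of each site, so after positions 8, 25, 90.
Linear molecule, 3 cuts → 4 fragments:
  1–8 → 8 bp
  9–25 → 17 bp
  26–90 → 65 bp
  91–198 → 108 bp
Sorted largest to smallest: 108, 65, 17, 8 bp.

108, 65, 17, 8 bp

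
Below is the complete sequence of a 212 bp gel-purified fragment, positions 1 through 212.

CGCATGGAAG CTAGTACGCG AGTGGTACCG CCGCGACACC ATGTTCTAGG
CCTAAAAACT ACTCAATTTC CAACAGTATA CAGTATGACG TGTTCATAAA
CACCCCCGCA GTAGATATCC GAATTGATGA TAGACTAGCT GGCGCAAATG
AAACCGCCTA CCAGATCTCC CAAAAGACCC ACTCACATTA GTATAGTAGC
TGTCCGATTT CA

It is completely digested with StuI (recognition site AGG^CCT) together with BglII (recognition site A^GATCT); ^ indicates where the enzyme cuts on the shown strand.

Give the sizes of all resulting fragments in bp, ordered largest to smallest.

113, 50, 49 bp

The StuI site (AGGCCT) starts at position 48.
StuI cuts after base 3 of each site, so after position 50.
The BglII site (AGATCT) starts at position 163.
BglII cuts after the first base of each site, so after position 163.
Combined cut positions: 50, 163.
Linear molecule, 2 cuts → 3 fragments:
  1–50 → 50 bp
  51–163 → 113 bp
  164–212 → 49 bp
Sorted largest to smallest: 113, 50, 49 bp.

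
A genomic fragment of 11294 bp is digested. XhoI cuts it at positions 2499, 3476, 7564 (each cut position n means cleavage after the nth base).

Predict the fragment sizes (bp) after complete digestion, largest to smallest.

4088, 3730, 2499, 977 bp

Linear molecule, 3 cuts → 4 fragments:
  2499 − 0 = 2499 bp
  3476 − 2499 = 977 bp
  7564 − 3476 = 4088 bp
  11294 − 7564 = 3730 bp
Sorted largest to smallest: 4088, 3730, 2499, 977 bp.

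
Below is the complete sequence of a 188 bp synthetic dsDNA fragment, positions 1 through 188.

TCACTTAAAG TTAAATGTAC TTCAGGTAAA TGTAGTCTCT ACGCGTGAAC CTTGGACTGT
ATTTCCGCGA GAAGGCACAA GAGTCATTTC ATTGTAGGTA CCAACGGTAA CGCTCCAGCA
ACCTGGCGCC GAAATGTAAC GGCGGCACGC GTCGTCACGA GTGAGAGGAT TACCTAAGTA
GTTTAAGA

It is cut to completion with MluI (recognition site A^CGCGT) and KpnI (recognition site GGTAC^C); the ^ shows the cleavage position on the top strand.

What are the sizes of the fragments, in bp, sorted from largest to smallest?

MluI sites (ACGCGT) start at positions 41, 147.
MluI cuts after the first base of each site, so after positions 41, 147.
The KpnI site (GGTACC) starts at position 97.
KpnI cuts after base 5 of each site (before the last base), so after position 101.
Combined cut positions: 41, 101, 147.
Linear molecule, 3 cuts → 4 fragments:
  1–41 → 41 bp
  42–101 → 60 bp
  102–147 → 46 bp
  148–188 → 41 bp
Sorted largest to smallest: 60, 46, 41, 41 bp.

60, 46, 41, 41 bp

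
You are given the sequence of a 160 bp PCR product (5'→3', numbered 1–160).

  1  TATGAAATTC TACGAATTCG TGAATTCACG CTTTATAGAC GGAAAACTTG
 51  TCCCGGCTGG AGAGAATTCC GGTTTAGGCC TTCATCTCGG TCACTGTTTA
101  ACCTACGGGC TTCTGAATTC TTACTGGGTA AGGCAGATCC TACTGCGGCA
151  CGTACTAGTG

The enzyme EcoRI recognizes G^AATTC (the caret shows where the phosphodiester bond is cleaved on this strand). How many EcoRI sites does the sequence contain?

GAATTC occurs starting at positions 14, 22, 64, 115.
EcoRI cuts at 4 sites.

4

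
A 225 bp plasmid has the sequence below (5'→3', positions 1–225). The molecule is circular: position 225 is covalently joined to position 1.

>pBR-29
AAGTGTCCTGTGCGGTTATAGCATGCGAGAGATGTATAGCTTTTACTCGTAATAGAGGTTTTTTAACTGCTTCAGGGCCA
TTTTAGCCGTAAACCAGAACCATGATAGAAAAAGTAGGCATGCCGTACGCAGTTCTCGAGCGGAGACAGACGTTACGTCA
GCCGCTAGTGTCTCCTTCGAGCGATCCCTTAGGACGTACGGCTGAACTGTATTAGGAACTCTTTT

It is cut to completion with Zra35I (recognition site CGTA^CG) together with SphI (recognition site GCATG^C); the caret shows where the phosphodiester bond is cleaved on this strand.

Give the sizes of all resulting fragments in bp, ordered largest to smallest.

97, 71, 52, 5 bp

Zra35I sites (CGTACG) start at positions 124, 195.
Zra35I cuts after base 4 of each site, so after positions 127, 198.
SphI sites (GCATGC) start at positions 21, 118.
SphI cuts after base 5 of each site (before the last base), so after positions 25, 122.
Combined cut positions: 25, 122, 127, 198.
Circular molecule, 4 cuts → 4 fragments:
  26–122 → 97 bp
  123–127 → 5 bp
  128–198 → 71 bp
  199–225 then 1–25 → 27 + 25 = 52 bp
Sorted largest to smallest: 97, 71, 52, 5 bp.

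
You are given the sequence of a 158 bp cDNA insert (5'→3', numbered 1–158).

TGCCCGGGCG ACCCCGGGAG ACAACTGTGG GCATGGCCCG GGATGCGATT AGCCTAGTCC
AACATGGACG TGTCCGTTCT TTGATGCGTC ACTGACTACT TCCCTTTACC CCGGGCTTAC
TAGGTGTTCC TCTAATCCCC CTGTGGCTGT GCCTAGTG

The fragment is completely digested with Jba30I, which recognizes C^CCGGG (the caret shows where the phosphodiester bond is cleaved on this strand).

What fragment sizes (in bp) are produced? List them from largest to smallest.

Jba30I sites (CCCGGG) start at positions 3, 13, 37, 110.
Jba30I cuts after the first base of each site, so after positions 3, 13, 37, 110.
Linear molecule, 4 cuts → 5 fragments:
  1–3 → 3 bp
  4–13 → 10 bp
  14–37 → 24 bp
  38–110 → 73 bp
  111–158 → 48 bp
Sorted largest to smallest: 73, 48, 24, 10, 3 bp.

73, 48, 24, 10, 3 bp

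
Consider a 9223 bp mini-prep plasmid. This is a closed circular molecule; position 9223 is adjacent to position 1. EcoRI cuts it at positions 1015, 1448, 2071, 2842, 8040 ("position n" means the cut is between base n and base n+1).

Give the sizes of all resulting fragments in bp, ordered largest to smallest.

5198, 2198, 771, 623, 433 bp

Circular molecule, 5 cuts → 5 fragments:
  1448 − 1015 = 433 bp
  2071 − 1448 = 623 bp
  2842 − 2071 = 771 bp
  8040 − 2842 = 5198 bp
  wrap: 9223 − 8040 + 1015 = 2198 bp
Sorted largest to smallest: 5198, 2198, 771, 623, 433 bp.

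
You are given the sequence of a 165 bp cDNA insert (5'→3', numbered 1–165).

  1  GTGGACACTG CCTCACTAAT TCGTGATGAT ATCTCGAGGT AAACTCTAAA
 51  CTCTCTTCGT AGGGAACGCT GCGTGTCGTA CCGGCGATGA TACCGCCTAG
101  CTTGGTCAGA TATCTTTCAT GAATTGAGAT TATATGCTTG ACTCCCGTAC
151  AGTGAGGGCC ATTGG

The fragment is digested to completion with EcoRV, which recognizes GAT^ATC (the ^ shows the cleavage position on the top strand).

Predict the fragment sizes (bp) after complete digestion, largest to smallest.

81, 54, 30 bp

EcoRV sites (GATATC) start at positions 28, 109.
EcoRV cuts after base 3 of each site, so after positions 30, 111.
Linear molecule, 2 cuts → 3 fragments:
  1–30 → 30 bp
  31–111 → 81 bp
  112–165 → 54 bp
Sorted largest to smallest: 81, 54, 30 bp.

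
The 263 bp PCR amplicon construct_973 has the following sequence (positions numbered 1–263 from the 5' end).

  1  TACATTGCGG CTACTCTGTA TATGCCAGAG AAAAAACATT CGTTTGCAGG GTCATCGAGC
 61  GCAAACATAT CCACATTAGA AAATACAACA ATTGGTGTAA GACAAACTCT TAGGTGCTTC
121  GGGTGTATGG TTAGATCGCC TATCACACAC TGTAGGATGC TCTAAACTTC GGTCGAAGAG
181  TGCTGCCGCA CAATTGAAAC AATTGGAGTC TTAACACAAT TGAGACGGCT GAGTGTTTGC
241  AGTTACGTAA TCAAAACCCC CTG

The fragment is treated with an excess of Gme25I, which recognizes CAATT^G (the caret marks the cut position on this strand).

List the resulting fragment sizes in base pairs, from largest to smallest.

Gme25I sites (CAATTG) start at positions 89, 191, 200, 217.
Gme25I cuts after base 5 of each site (before the last base), so after positions 93, 195, 204, 221.
Linear molecule, 4 cuts → 5 fragments:
  1–93 → 93 bp
  94–195 → 102 bp
  196–204 → 9 bp
  205–221 → 17 bp
  222–263 → 42 bp
Sorted largest to smallest: 102, 93, 42, 17, 9 bp.

102, 93, 42, 17, 9 bp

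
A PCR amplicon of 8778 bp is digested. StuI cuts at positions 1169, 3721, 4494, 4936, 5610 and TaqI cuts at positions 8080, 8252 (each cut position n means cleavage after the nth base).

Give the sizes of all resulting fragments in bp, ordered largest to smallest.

Combined cut positions (sorted): 1169, 3721, 4494, 4936, 5610, 8080, 8252.
Linear molecule, 7 cuts → 8 fragments:
  1169 − 0 = 1169 bp
  3721 − 1169 = 2552 bp
  4494 − 3721 = 773 bp
  4936 − 4494 = 442 bp
  5610 − 4936 = 674 bp
  8080 − 5610 = 2470 bp
  8252 − 8080 = 172 bp
  8778 − 8252 = 526 bp
Sorted largest to smallest: 2552, 2470, 1169, 773, 674, 526, 442, 172 bp.

2552, 2470, 1169, 773, 674, 526, 442, 172 bp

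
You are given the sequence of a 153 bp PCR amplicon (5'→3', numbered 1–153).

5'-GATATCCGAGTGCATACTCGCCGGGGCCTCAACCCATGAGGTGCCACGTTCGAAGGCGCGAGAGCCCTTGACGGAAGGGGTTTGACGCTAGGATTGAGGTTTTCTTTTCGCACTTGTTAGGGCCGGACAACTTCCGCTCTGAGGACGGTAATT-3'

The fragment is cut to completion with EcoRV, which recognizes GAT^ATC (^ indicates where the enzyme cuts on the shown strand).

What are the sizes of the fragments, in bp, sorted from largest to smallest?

The EcoRV site (GATATC) starts at position 1.
EcoRV cuts after base 3 of each site, so after position 3.
Linear molecule, 1 cut → 2 fragments:
  1–3 → 3 bp
  4–153 → 150 bp
Sorted largest to smallest: 150, 3 bp.

150, 3 bp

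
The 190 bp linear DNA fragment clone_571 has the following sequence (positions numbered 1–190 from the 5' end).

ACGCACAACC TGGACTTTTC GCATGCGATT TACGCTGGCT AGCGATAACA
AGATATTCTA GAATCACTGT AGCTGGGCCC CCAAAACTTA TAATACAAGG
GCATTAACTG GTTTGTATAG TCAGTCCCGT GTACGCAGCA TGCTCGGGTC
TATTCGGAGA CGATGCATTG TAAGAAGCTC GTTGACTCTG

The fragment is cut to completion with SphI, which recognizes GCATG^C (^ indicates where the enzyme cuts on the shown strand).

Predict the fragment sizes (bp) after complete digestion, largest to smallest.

117, 48, 25 bp

SphI sites (GCATGC) start at positions 21, 138.
SphI cuts after base 5 of each site (before the last base), so after positions 25, 142.
Linear molecule, 2 cuts → 3 fragments:
  1–25 → 25 bp
  26–142 → 117 bp
  143–190 → 48 bp
Sorted largest to smallest: 117, 48, 25 bp.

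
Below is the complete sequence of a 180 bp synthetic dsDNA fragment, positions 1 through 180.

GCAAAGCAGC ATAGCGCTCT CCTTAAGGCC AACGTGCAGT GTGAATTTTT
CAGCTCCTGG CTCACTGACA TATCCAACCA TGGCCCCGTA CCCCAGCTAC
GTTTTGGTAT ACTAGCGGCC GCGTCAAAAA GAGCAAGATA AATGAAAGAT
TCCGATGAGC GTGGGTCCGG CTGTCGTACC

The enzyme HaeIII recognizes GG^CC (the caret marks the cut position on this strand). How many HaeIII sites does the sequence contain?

GGCC occurs starting at positions 27, 82, 117.
HaeIII cuts at 3 sites.

3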